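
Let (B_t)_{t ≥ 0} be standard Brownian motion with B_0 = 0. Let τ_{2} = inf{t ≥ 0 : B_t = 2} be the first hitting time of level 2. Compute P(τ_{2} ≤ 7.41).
P(τ_{2} ≤ 7.41) = 2(1 − Φ(2/√7.41)) = 2(1 − Φ(0.7347)) ≈ 0.4625

By the reflection principle for standard BM, P(τ_b ≤ t) = 2 · P(B_t ≥ b). Since B_t ~ N(0, t), P(B_t ≥ 2) = 1 − Φ(2/√t) = 1 − Φ(2/√7.41) = 1 − Φ(0.7347) ≈ 0.23126. Doubling: P(τ_{2} ≤ 7.41) ≈ 2 · 0.23126 = 0.46252 ≈ 0.4625.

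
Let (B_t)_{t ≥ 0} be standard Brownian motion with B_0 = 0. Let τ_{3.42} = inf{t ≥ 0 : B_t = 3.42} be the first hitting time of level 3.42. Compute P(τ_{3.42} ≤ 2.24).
P(τ_{3.42} ≤ 2.24) = 2(1 − Φ(3.42/√2.24)) = 2(1 − Φ(2.2851)) ≈ 0.0223

By the reflection principle for standard BM, P(τ_b ≤ t) = 2 · P(B_t ≥ b). Since B_t ~ N(0, t), P(B_t ≥ 3.42) = 1 − Φ(3.42/√t) = 1 − Φ(3.42/√2.24) = 1 − Φ(2.2851) ≈ 0.01115. Doubling: P(τ_{3.42} ≤ 2.24) ≈ 2 · 0.01115 = 0.02230 ≈ 0.0223.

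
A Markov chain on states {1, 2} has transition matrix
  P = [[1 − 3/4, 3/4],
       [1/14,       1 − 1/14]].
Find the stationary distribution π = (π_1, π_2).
π_1 = 2/23, π_2 = 21/23

Solve πP = π with π_1 + π_2 = 1. From πP = π: π_1 · (1 − 3/4) + π_2 · 1/14 = π_1 ⇒ π_2 · 1/14 = π_1 · 3/4 ⇒ π_2/π_1 = (3/4)/(1/14) = 21/2. Together with π_1 + π_2 = 1:
  π_1 = (1/14)/(3/4 + 1/14) = (1/14)/(23/28) = 2/23,
  π_2 = (3/4)/(3/4 + 1/14) = (3/4)/(23/28) = 21/23.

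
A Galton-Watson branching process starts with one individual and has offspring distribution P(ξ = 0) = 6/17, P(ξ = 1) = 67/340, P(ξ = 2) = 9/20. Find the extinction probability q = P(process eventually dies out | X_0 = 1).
q = 40/51

The pgf is f(s) = 6/17 + 67/340·s + 9/20·s². The extinction probability q is the smallest fixed point of f in [0, 1]. Setting s = f(s):
  9/20·s² + (67/340 − 1)·s + 6/17 = 0
  9/20·s² − (6/17 + 9/20)·s + 6/17 = 0
which factors as (s − 1)·(9/20·s − 6/17) = 0, giving roots s = 1 and s = (6/17)/(9/20) = 40/51.
Mean offspring μ = 67/340 + 2·9/20 = 373/340 > 1 (supercritical), so q < 1. The extinction probability is the smaller root: q = (6/17)/(9/20) = 40/51.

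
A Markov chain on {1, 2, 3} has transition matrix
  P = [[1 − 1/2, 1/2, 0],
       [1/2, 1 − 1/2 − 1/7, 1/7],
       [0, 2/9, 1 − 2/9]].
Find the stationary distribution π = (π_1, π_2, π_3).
π = (14/37, 14/37, 9/37)

This is a birth-death chain on three states, which satisfies detailed balance: π_1 · P_{12} = π_2 · P_{21} and π_2 · P_{23} = π_3 · P_{32}.
From π_1 · 1/2 = π_2 · 1/2: π_2/π_1 = (1/2)/(1/2) = 1.
From π_2 · 1/7 = π_3 · 2/9: π_3/π_2 = (1/7)/(2/9) = 9/14.
Take π_1 proportional to 1; then unnormalized π = (1, 1, 9/14). Normalize by dividing by the sum 37/14:
  π = (14/37, 14/37, 9/37).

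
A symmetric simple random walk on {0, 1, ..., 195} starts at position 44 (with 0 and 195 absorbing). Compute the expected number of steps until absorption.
E[τ | X_0 = 44] = 6644

Let v_k = E[τ | X_0 = k]. Boundary: v_0 = v_195 = 0. Recurrence: v_k = 1 + (v_{k-1} + v_{k+1})/2 for 1 ≤ k ≤ 194. The particular solution to v_k − (v_{k-1} + v_{k+1})/2 = 1 is v_k = −k^2. Adding homogeneous solution A + B k and matching boundaries gives v_k = k (195 − k). Substituting k = 44: v_44 = 44 · 151 = 6644.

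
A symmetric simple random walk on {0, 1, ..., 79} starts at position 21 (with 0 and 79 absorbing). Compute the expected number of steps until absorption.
E[τ | X_0 = 21] = 1218

Let v_k = E[τ | X_0 = k]. Boundary: v_0 = v_79 = 0. Recurrence: v_k = 1 + (v_{k-1} + v_{k+1})/2 for 1 ≤ k ≤ 78. The particular solution to v_k − (v_{k-1} + v_{k+1})/2 = 1 is v_k = −k^2. Adding homogeneous solution A + B k and matching boundaries gives v_k = k (79 − k). Substituting k = 21: v_21 = 21 · 58 = 1218.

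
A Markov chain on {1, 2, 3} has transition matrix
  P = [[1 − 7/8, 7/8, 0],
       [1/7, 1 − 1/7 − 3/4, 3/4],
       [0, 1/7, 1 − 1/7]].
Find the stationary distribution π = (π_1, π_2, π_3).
π = (32/1257, 196/1257, 343/419)

This is a birth-death chain on three states, which satisfies detailed balance: π_1 · P_{12} = π_2 · P_{21} and π_2 · P_{23} = π_3 · P_{32}.
From π_1 · 7/8 = π_2 · 1/7: π_2/π_1 = (7/8)/(1/7) = 49/8.
From π_2 · 3/4 = π_3 · 1/7: π_3/π_2 = (3/4)/(1/7) = 21/4.
Take π_1 proportional to 1; then unnormalized π = (1, 49/8, 1029/32). Normalize by dividing by the sum 1257/32:
  π = (32/1257, 196/1257, 343/419).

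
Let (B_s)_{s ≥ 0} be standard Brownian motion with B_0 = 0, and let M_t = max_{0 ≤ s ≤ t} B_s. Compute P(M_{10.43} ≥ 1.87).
P(M_{10.43} ≥ 1.87) = 2·P(B_{10.43} ≥ 1.87) = 2(1 − Φ(1.87/√10.43)) ≈ 0.5626

By the reflection principle for Brownian motion, P(M_t ≥ a) = 2 · P(B_t ≥ a) for a ≥ 0. Since B_t ~ N(0, t), P(B_t ≥ 1.87) = 1 − Φ(1.87/√t) = 1 − Φ(1.87/√10.43) = 1 − Φ(0.5790). So
  P(M_{10.43} ≥ 1.87) = 2(1 − Φ(0.5790)) ≈ 0.5626.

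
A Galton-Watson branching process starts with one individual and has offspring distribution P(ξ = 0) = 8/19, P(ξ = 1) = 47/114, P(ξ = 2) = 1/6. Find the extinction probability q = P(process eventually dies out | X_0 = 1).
q = 1

Mean offspring μ = 0·8/19 + 1·47/114 + 2·1/6 = 85/114 ≤ 1. For μ ≤ 1 with offspring not concentrated at 1, the Galton-Watson process goes extinct almost surely, so q = 1.
(Algebraic check: The pgf is f(s) = 8/19 + 47/114·s + 1/6·s². The extinction probability q is the smallest fixed point of f in [0, 1]. Setting s = f(s):
  1/6·s² + (47/114 − 1)·s + 8/19 = 0
  1/6·s² − (8/19 + 1/6)·s + 8/19 = 0
which factors as (s − 1)·(1/6·s − 8/19) = 0, giving roots s = 1 and s = (8/19)/(1/6) = 48/19. Since 48/19 ≥ 1, the smallest root in [0, 1] is s = 1.)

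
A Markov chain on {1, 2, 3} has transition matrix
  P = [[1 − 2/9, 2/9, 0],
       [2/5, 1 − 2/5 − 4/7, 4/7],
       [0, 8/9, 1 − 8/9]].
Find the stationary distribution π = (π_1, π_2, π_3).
π = (126/241, 70/241, 45/241)

This is a birth-death chain on three states, which satisfies detailed balance: π_1 · P_{12} = π_2 · P_{21} and π_2 · P_{23} = π_3 · P_{32}.
From π_1 · 2/9 = π_2 · 2/5: π_2/π_1 = (2/9)/(2/5) = 5/9.
From π_2 · 4/7 = π_3 · 8/9: π_3/π_2 = (4/7)/(8/9) = 9/14.
Take π_1 proportional to 1; then unnormalized π = (1, 5/9, 5/14). Normalize by dividing by the sum 241/126:
  π = (126/241, 70/241, 45/241).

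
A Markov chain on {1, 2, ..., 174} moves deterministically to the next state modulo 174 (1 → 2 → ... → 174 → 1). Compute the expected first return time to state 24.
E[T_24 | X_0 = 24] = 174

The chain cycles deterministically, so starting at state 24 it returns in exactly 174 steps. Equivalently, the stationary distribution is uniform π_j = 1/174 for every state j, so by Kac's formula E[T_24] = 1/π_24 = 174.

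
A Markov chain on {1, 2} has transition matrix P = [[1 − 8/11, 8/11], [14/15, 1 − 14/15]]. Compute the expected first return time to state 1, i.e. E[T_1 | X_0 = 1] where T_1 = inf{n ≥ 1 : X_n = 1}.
E[T_1 | X_0 = 1] = 1/π_1 = 137/77

For an irreducible recurrent Markov chain with stationary distribution π, E[T_i | X_0 = i] = 1/π_i (Kac's formula). Here π_1 = (14/15)/(8/11 + 14/15) = (14/15)/(274/165) = 77/137, so E[T_1 | X_0 = 1] = 1/π_1 = (8/11 + 14/15)/(14/15) = (274/165)/(14/15) = 137/77.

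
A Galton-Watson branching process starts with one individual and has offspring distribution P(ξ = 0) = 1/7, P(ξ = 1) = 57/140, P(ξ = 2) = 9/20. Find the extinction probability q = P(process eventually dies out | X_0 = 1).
q = 20/63

The pgf is f(s) = 1/7 + 57/140·s + 9/20·s². The extinction probability q is the smallest fixed point of f in [0, 1]. Setting s = f(s):
  9/20·s² + (57/140 − 1)·s + 1/7 = 0
  9/20·s² − (1/7 + 9/20)·s + 1/7 = 0
which factors as (s − 1)·(9/20·s − 1/7) = 0, giving roots s = 1 and s = (1/7)/(9/20) = 20/63.
Mean offspring μ = 57/140 + 2·9/20 = 183/140 > 1 (supercritical), so q < 1. The extinction probability is the smaller root: q = (1/7)/(9/20) = 20/63.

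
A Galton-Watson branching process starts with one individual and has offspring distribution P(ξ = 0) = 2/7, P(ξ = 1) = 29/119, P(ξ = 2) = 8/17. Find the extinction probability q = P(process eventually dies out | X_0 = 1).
q = 17/28

The pgf is f(s) = 2/7 + 29/119·s + 8/17·s². The extinction probability q is the smallest fixed point of f in [0, 1]. Setting s = f(s):
  8/17·s² + (29/119 − 1)·s + 2/7 = 0
  8/17·s² − (2/7 + 8/17)·s + 2/7 = 0
which factors as (s − 1)·(8/17·s − 2/7) = 0, giving roots s = 1 and s = (2/7)/(8/17) = 17/28.
Mean offspring μ = 29/119 + 2·8/17 = 141/119 > 1 (supercritical), so q < 1. The extinction probability is the smaller root: q = (2/7)/(8/17) = 17/28.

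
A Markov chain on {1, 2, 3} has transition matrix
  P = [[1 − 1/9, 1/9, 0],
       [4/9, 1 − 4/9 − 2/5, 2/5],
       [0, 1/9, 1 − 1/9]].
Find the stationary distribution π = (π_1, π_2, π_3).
π = (20/43, 5/43, 18/43)

This is a birth-death chain on three states, which satisfies detailed balance: π_1 · P_{12} = π_2 · P_{21} and π_2 · P_{23} = π_3 · P_{32}.
From π_1 · 1/9 = π_2 · 4/9: π_2/π_1 = (1/9)/(4/9) = 1/4.
From π_2 · 2/5 = π_3 · 1/9: π_3/π_2 = (2/5)/(1/9) = 18/5.
Take π_1 proportional to 1; then unnormalized π = (1, 1/4, 9/10). Normalize by dividing by the sum 43/20:
  π = (20/43, 5/43, 18/43).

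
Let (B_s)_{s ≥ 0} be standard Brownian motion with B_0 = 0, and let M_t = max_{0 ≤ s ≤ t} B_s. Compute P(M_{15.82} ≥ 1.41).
P(M_{15.82} ≥ 1.41) = 2·P(B_{15.82} ≥ 1.41) = 2(1 − Φ(1.41/√15.82)) ≈ 0.7230

By the reflection principle for Brownian motion, P(M_t ≥ a) = 2 · P(B_t ≥ a) for a ≥ 0. Since B_t ~ N(0, t), P(B_t ≥ 1.41) = 1 − Φ(1.41/√t) = 1 − Φ(1.41/√15.82) = 1 − Φ(0.3545). So
  P(M_{15.82} ≥ 1.41) = 2(1 − Φ(0.3545)) ≈ 0.7230.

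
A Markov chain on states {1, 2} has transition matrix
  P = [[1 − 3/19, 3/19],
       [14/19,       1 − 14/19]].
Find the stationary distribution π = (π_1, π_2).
π_1 = 14/17, π_2 = 3/17

Solve πP = π with π_1 + π_2 = 1. From πP = π: π_1 · (1 − 3/19) + π_2 · 14/19 = π_1 ⇒ π_2 · 14/19 = π_1 · 3/19 ⇒ π_2/π_1 = (3/19)/(14/19) = 3/14. Together with π_1 + π_2 = 1:
  π_1 = (14/19)/(3/19 + 14/19) = (14/19)/(17/19) = 14/17,
  π_2 = (3/19)/(3/19 + 14/19) = (3/19)/(17/19) = 3/17.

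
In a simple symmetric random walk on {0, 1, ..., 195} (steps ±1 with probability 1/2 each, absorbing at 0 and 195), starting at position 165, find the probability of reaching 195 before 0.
P(hit 195 before 0) = 165/195 = 11/13

Let u_k = P(hit 195 before 0 | start at k). Then u_0 = 0, u_195 = 1, and u_k = u_{k-1}/2 + u_{k+1}/2 for 1 ≤ k ≤ 194. This harmonic recurrence is solved by u_k = k/195, giving u_165 = 165/195 = 11/13.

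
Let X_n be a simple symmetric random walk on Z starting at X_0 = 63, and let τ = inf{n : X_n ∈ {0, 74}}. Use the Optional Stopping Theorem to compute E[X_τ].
E[X_τ] = 63

X_n is a martingale and τ is a bounded-mean stopping time (indeed τ is finite a.s. with bounded expectation since the walk is in a bounded region). By the OST, E[X_τ] = E[X_0] = 63. Equivalently: E[X_τ] = 74 · P(hit 74 first) + 0 · P(hit 0 first) = 74 · (63/74) = 63.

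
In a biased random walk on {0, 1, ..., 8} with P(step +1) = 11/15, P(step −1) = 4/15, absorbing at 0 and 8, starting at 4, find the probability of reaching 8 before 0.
P(hit 8 before 0) = (1 − (4/11)^4) / (1 − (4/11)^8) = 14641/14897

Let u_k denote P(reach 8 before 0 | start at k). Boundary: u_0 = 0, u_8 = 1. Recurrence: u_k = 11/15·u_{k+1} + 4/15·u_{k-1} for 1 ≤ k ≤ 7. Try u_k = A + B·r^k with r = q/p = (4/15)/(11/15) = 4/11. Substitution satisfies the recurrence; boundary conditions give:
  u_k = (1 − r^k) / (1 − r^N) = (1 − (4/11)^4) / (1 − (4/11)^8) = 14641/14897.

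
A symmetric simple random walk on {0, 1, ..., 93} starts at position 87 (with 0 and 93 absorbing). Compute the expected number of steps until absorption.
E[τ | X_0 = 87] = 522

Let v_k = E[τ | X_0 = k]. Boundary: v_0 = v_93 = 0. Recurrence: v_k = 1 + (v_{k-1} + v_{k+1})/2 for 1 ≤ k ≤ 92. The particular solution to v_k − (v_{k-1} + v_{k+1})/2 = 1 is v_k = −k^2. Adding homogeneous solution A + B k and matching boundaries gives v_k = k (93 − k). Substituting k = 87: v_87 = 87 · 6 = 522.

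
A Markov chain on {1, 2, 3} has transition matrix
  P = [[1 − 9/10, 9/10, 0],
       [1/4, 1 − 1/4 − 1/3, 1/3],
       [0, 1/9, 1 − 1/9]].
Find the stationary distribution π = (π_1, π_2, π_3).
π = (5/77, 18/77, 54/77)

This is a birth-death chain on three states, which satisfies detailed balance: π_1 · P_{12} = π_2 · P_{21} and π_2 · P_{23} = π_3 · P_{32}.
From π_1 · 9/10 = π_2 · 1/4: π_2/π_1 = (9/10)/(1/4) = 18/5.
From π_2 · 1/3 = π_3 · 1/9: π_3/π_2 = (1/3)/(1/9) = 3.
Take π_1 proportional to 1; then unnormalized π = (1, 18/5, 54/5). Normalize by dividing by the sum 77/5:
  π = (5/77, 18/77, 54/77).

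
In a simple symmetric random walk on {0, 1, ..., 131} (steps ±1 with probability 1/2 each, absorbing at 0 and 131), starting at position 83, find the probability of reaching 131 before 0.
P(hit 131 before 0) = 83/131

Let u_k = P(hit 131 before 0 | start at k). Then u_0 = 0, u_131 = 1, and u_k = u_{k-1}/2 + u_{k+1}/2 for 1 ≤ k ≤ 130. This harmonic recurrence is solved by u_k = k/131, giving u_83 = 83/131.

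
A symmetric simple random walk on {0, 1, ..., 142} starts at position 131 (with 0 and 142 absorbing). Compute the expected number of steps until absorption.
E[τ | X_0 = 131] = 1441

Let v_k = E[τ | X_0 = k]. Boundary: v_0 = v_142 = 0. Recurrence: v_k = 1 + (v_{k-1} + v_{k+1})/2 for 1 ≤ k ≤ 141. The particular solution to v_k − (v_{k-1} + v_{k+1})/2 = 1 is v_k = −k^2. Adding homogeneous solution A + B k and matching boundaries gives v_k = k (142 − k). Substituting k = 131: v_131 = 131 · 11 = 1441.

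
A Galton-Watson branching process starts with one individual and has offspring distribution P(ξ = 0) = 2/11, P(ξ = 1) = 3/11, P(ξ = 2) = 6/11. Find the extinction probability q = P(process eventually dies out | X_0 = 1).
q = 1/3

The pgf is f(s) = 2/11 + 3/11·s + 6/11·s². The extinction probability q is the smallest fixed point of f in [0, 1]. Setting s = f(s):
  6/11·s² + (3/11 − 1)·s + 2/11 = 0
  6/11·s² − (2/11 + 6/11)·s + 2/11 = 0
which factors as (s − 1)·(6/11·s − 2/11) = 0, giving roots s = 1 and s = (2/11)/(6/11) = 1/3.
Mean offspring μ = 3/11 + 2·6/11 = 15/11 > 1 (supercritical), so q < 1. The extinction probability is the smaller root: q = (2/11)/(6/11) = 1/3.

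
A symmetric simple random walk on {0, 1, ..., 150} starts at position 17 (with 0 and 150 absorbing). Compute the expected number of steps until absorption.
E[τ | X_0 = 17] = 2261

Let v_k = E[τ | X_0 = k]. Boundary: v_0 = v_150 = 0. Recurrence: v_k = 1 + (v_{k-1} + v_{k+1})/2 for 1 ≤ k ≤ 149. The particular solution to v_k − (v_{k-1} + v_{k+1})/2 = 1 is v_k = −k^2. Adding homogeneous solution A + B k and matching boundaries gives v_k = k (150 − k). Substituting k = 17: v_17 = 17 · 133 = 2261.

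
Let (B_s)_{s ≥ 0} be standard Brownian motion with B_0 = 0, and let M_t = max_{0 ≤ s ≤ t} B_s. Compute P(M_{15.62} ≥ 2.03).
P(M_{15.62} ≥ 2.03) = 2·P(B_{15.62} ≥ 2.03) = 2(1 − Φ(2.03/√15.62)) ≈ 0.6075

By the reflection principle for Brownian motion, P(M_t ≥ a) = 2 · P(B_t ≥ a) for a ≥ 0. Since B_t ~ N(0, t), P(B_t ≥ 2.03) = 1 − Φ(2.03/√t) = 1 − Φ(2.03/√15.62) = 1 − Φ(0.5136). So
  P(M_{15.62} ≥ 2.03) = 2(1 − Φ(0.5136)) ≈ 0.6075.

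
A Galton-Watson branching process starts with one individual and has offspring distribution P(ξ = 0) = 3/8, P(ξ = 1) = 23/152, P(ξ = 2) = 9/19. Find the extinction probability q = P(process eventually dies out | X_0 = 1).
q = 19/24

The pgf is f(s) = 3/8 + 23/152·s + 9/19·s². The extinction probability q is the smallest fixed point of f in [0, 1]. Setting s = f(s):
  9/19·s² + (23/152 − 1)·s + 3/8 = 0
  9/19·s² − (3/8 + 9/19)·s + 3/8 = 0
which factors as (s − 1)·(9/19·s − 3/8) = 0, giving roots s = 1 and s = (3/8)/(9/19) = 19/24.
Mean offspring μ = 23/152 + 2·9/19 = 167/152 > 1 (supercritical), so q < 1. The extinction probability is the smaller root: q = (3/8)/(9/19) = 19/24.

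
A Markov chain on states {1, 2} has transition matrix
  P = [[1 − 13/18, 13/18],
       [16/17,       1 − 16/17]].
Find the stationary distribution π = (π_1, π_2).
π_1 = 288/509, π_2 = 221/509

Solve πP = π with π_1 + π_2 = 1. From πP = π: π_1 · (1 − 13/18) + π_2 · 16/17 = π_1 ⇒ π_2 · 16/17 = π_1 · 13/18 ⇒ π_2/π_1 = (13/18)/(16/17) = 221/288. Together with π_1 + π_2 = 1:
  π_1 = (16/17)/(13/18 + 16/17) = (16/17)/(509/306) = 288/509,
  π_2 = (13/18)/(13/18 + 16/17) = (13/18)/(509/306) = 221/509.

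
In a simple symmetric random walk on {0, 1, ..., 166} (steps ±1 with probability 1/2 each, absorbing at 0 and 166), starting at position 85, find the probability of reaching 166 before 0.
P(hit 166 before 0) = 85/166

Let u_k = P(hit 166 before 0 | start at k). Then u_0 = 0, u_166 = 1, and u_k = u_{k-1}/2 + u_{k+1}/2 for 1 ≤ k ≤ 165. This harmonic recurrence is solved by u_k = k/166, giving u_85 = 85/166.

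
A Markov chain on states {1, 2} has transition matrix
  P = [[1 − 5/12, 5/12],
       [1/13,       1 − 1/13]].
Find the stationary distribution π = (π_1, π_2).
π_1 = 12/77, π_2 = 65/77

Solve πP = π with π_1 + π_2 = 1. From πP = π: π_1 · (1 − 5/12) + π_2 · 1/13 = π_1 ⇒ π_2 · 1/13 = π_1 · 5/12 ⇒ π_2/π_1 = (5/12)/(1/13) = 65/12. Together with π_1 + π_2 = 1:
  π_1 = (1/13)/(5/12 + 1/13) = (1/13)/(77/156) = 12/77,
  π_2 = (5/12)/(5/12 + 1/13) = (5/12)/(77/156) = 65/77.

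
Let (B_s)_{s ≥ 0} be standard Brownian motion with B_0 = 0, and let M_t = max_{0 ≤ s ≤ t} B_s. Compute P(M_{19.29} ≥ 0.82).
P(M_{19.29} ≥ 0.82) = 2·P(B_{19.29} ≥ 0.82) = 2(1 − Φ(0.82/√19.29)) ≈ 0.8519

By the reflection principle for Brownian motion, P(M_t ≥ a) = 2 · P(B_t ≥ a) for a ≥ 0. Since B_t ~ N(0, t), P(B_t ≥ 0.82) = 1 − Φ(0.82/√t) = 1 − Φ(0.82/√19.29) = 1 − Φ(0.1867). So
  P(M_{19.29} ≥ 0.82) = 2(1 − Φ(0.1867)) ≈ 0.8519.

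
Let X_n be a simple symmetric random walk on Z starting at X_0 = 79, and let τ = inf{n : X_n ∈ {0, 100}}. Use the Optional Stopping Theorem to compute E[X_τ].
E[X_τ] = 79

X_n is a martingale and τ is a bounded-mean stopping time (indeed τ is finite a.s. with bounded expectation since the walk is in a bounded region). By the OST, E[X_τ] = E[X_0] = 79. Equivalently: E[X_τ] = 100 · P(hit 100 first) + 0 · P(hit 0 first) = 100 · (79/100) = 79.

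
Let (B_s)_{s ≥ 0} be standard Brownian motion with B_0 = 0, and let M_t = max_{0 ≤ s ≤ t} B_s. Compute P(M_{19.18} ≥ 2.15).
P(M_{19.18} ≥ 2.15) = 2·P(B_{19.18} ≥ 2.15) = 2(1 − Φ(2.15/√19.18)) ≈ 0.6235

By the reflection principle for Brownian motion, P(M_t ≥ a) = 2 · P(B_t ≥ a) for a ≥ 0. Since B_t ~ N(0, t), P(B_t ≥ 2.15) = 1 − Φ(2.15/√t) = 1 − Φ(2.15/√19.18) = 1 − Φ(0.4909). So
  P(M_{19.18} ≥ 2.15) = 2(1 − Φ(0.4909)) ≈ 0.6235.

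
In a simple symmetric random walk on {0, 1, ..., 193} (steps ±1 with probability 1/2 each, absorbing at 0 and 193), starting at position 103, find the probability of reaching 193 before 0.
P(hit 193 before 0) = 103/193

Let u_k = P(hit 193 before 0 | start at k). Then u_0 = 0, u_193 = 1, and u_k = u_{k-1}/2 + u_{k+1}/2 for 1 ≤ k ≤ 192. This harmonic recurrence is solved by u_k = k/193, giving u_103 = 103/193.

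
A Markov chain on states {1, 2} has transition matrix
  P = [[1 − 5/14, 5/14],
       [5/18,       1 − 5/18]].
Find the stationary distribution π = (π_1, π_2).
π_1 = 7/16, π_2 = 9/16

Solve πP = π with π_1 + π_2 = 1. From πP = π: π_1 · (1 − 5/14) + π_2 · 5/18 = π_1 ⇒ π_2 · 5/18 = π_1 · 5/14 ⇒ π_2/π_1 = (5/14)/(5/18) = 9/7. Together with π_1 + π_2 = 1:
  π_1 = (5/18)/(5/14 + 5/18) = (5/18)/(40/63) = 7/16,
  π_2 = (5/14)/(5/14 + 5/18) = (5/14)/(40/63) = 9/16.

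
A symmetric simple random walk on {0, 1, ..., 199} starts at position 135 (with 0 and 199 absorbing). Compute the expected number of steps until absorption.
E[τ | X_0 = 135] = 8640

Let v_k = E[τ | X_0 = k]. Boundary: v_0 = v_199 = 0. Recurrence: v_k = 1 + (v_{k-1} + v_{k+1})/2 for 1 ≤ k ≤ 198. The particular solution to v_k − (v_{k-1} + v_{k+1})/2 = 1 is v_k = −k^2. Adding homogeneous solution A + B k and matching boundaries gives v_k = k (199 − k). Substituting k = 135: v_135 = 135 · 64 = 8640.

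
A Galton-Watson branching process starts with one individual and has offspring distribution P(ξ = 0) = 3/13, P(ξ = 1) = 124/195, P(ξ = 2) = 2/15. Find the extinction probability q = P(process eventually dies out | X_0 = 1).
q = 1

Mean offspring μ = 0·3/13 + 1·124/195 + 2·2/15 = 176/195 ≤ 1. For μ ≤ 1 with offspring not concentrated at 1, the Galton-Watson process goes extinct almost surely, so q = 1.
(Algebraic check: The pgf is f(s) = 3/13 + 124/195·s + 2/15·s². The extinction probability q is the smallest fixed point of f in [0, 1]. Setting s = f(s):
  2/15·s² + (124/195 − 1)·s + 3/13 = 0
  2/15·s² − (3/13 + 2/15)·s + 3/13 = 0
which factors as (s − 1)·(2/15·s − 3/13) = 0, giving roots s = 1 and s = (3/13)/(2/15) = 45/26. Since 45/26 ≥ 1, the smallest root in [0, 1] is s = 1.)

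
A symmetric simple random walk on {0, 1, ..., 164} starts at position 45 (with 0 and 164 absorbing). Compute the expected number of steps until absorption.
E[τ | X_0 = 45] = 5355

Let v_k = E[τ | X_0 = k]. Boundary: v_0 = v_164 = 0. Recurrence: v_k = 1 + (v_{k-1} + v_{k+1})/2 for 1 ≤ k ≤ 163. The particular solution to v_k − (v_{k-1} + v_{k+1})/2 = 1 is v_k = −k^2. Adding homogeneous solution A + B k and matching boundaries gives v_k = k (164 − k). Substituting k = 45: v_45 = 45 · 119 = 5355.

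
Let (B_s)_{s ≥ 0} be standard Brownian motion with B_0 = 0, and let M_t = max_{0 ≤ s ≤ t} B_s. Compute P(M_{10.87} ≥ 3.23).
P(M_{10.87} ≥ 3.23) = 2·P(B_{10.87} ≥ 3.23) = 2(1 − Φ(3.23/√10.87)) ≈ 0.3272

By the reflection principle for Brownian motion, P(M_t ≥ a) = 2 · P(B_t ≥ a) for a ≥ 0. Since B_t ~ N(0, t), P(B_t ≥ 3.23) = 1 − Φ(3.23/√t) = 1 − Φ(3.23/√10.87) = 1 − Φ(0.9797). So
  P(M_{10.87} ≥ 3.23) = 2(1 − Φ(0.9797)) ≈ 0.3272.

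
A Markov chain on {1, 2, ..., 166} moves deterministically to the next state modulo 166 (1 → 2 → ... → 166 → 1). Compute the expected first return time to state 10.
E[T_10 | X_0 = 10] = 166

The chain cycles deterministically, so starting at state 10 it returns in exactly 166 steps. Equivalently, the stationary distribution is uniform π_j = 1/166 for every state j, so by Kac's formula E[T_10] = 1/π_10 = 166.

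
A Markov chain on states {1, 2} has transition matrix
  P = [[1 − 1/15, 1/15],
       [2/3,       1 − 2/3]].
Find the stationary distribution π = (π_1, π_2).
π_1 = 10/11, π_2 = 1/11

Solve πP = π with π_1 + π_2 = 1. From πP = π: π_1 · (1 − 1/15) + π_2 · 2/3 = π_1 ⇒ π_2 · 2/3 = π_1 · 1/15 ⇒ π_2/π_1 = (1/15)/(2/3) = 1/10. Together with π_1 + π_2 = 1:
  π_1 = (2/3)/(1/15 + 2/3) = (2/3)/(11/15) = 10/11,
  π_2 = (1/15)/(1/15 + 2/3) = (1/15)/(11/15) = 1/11.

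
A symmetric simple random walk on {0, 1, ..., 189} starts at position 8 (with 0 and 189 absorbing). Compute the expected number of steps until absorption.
E[τ | X_0 = 8] = 1448

Let v_k = E[τ | X_0 = k]. Boundary: v_0 = v_189 = 0. Recurrence: v_k = 1 + (v_{k-1} + v_{k+1})/2 for 1 ≤ k ≤ 188. The particular solution to v_k − (v_{k-1} + v_{k+1})/2 = 1 is v_k = −k^2. Adding homogeneous solution A + B k and matching boundaries gives v_k = k (189 − k). Substituting k = 8: v_8 = 8 · 181 = 1448.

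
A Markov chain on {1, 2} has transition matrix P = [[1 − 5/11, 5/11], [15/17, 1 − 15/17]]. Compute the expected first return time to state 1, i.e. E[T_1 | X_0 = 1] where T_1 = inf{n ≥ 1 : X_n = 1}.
E[T_1 | X_0 = 1] = 1/π_1 = 50/33

For an irreducible recurrent Markov chain with stationary distribution π, E[T_i | X_0 = i] = 1/π_i (Kac's formula). Here π_1 = (15/17)/(5/11 + 15/17) = (15/17)/(250/187) = 33/50, so E[T_1 | X_0 = 1] = 1/π_1 = (5/11 + 15/17)/(15/17) = (250/187)/(15/17) = 50/33.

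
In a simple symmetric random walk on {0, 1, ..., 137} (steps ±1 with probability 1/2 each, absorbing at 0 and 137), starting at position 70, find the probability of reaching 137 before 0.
P(hit 137 before 0) = 70/137

Let u_k = P(hit 137 before 0 | start at k). Then u_0 = 0, u_137 = 1, and u_k = u_{k-1}/2 + u_{k+1}/2 for 1 ≤ k ≤ 136. This harmonic recurrence is solved by u_k = k/137, giving u_70 = 70/137.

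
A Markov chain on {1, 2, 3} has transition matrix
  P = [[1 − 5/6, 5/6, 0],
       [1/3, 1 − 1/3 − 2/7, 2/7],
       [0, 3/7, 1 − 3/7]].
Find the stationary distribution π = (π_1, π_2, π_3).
π = (6/31, 15/31, 10/31)

This is a birth-death chain on three states, which satisfies detailed balance: π_1 · P_{12} = π_2 · P_{21} and π_2 · P_{23} = π_3 · P_{32}.
From π_1 · 5/6 = π_2 · 1/3: π_2/π_1 = (5/6)/(1/3) = 5/2.
From π_2 · 2/7 = π_3 · 3/7: π_3/π_2 = (2/7)/(3/7) = 2/3.
Take π_1 proportional to 1; then unnormalized π = (1, 5/2, 5/3). Normalize by dividing by the sum 31/6:
  π = (6/31, 15/31, 10/31).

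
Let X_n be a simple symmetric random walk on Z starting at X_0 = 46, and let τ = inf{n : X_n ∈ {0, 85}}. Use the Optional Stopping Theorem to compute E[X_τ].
E[X_τ] = 46

X_n is a martingale and τ is a bounded-mean stopping time (indeed τ is finite a.s. with bounded expectation since the walk is in a bounded region). By the OST, E[X_τ] = E[X_0] = 46. Equivalently: E[X_τ] = 85 · P(hit 85 first) + 0 · P(hit 0 first) = 85 · (46/85) = 46.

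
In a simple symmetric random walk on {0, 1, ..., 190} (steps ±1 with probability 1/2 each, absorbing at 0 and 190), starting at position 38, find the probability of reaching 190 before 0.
P(hit 190 before 0) = 38/190 = 1/5

Let u_k = P(hit 190 before 0 | start at k). Then u_0 = 0, u_190 = 1, and u_k = u_{k-1}/2 + u_{k+1}/2 for 1 ≤ k ≤ 189. This harmonic recurrence is solved by u_k = k/190, giving u_38 = 38/190 = 1/5.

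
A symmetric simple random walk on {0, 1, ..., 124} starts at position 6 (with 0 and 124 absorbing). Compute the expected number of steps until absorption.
E[τ | X_0 = 6] = 708

Let v_k = E[τ | X_0 = k]. Boundary: v_0 = v_124 = 0. Recurrence: v_k = 1 + (v_{k-1} + v_{k+1})/2 for 1 ≤ k ≤ 123. The particular solution to v_k − (v_{k-1} + v_{k+1})/2 = 1 is v_k = −k^2. Adding homogeneous solution A + B k and matching boundaries gives v_k = k (124 − k). Substituting k = 6: v_6 = 6 · 118 = 708.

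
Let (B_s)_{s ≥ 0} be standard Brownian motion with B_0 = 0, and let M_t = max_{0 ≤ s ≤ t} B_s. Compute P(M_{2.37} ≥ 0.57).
P(M_{2.37} ≥ 0.57) = 2·P(B_{2.37} ≥ 0.57) = 2(1 − Φ(0.57/√2.37)) ≈ 0.7112

By the reflection principle for Brownian motion, P(M_t ≥ a) = 2 · P(B_t ≥ a) for a ≥ 0. Since B_t ~ N(0, t), P(B_t ≥ 0.57) = 1 − Φ(0.57/√t) = 1 − Φ(0.57/√2.37) = 1 − Φ(0.3703). So
  P(M_{2.37} ≥ 0.57) = 2(1 − Φ(0.3703)) ≈ 0.7112.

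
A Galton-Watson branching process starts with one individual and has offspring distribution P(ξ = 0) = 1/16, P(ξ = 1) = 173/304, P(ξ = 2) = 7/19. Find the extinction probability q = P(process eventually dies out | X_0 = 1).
q = 19/112

The pgf is f(s) = 1/16 + 173/304·s + 7/19·s². The extinction probability q is the smallest fixed point of f in [0, 1]. Setting s = f(s):
  7/19·s² + (173/304 − 1)·s + 1/16 = 0
  7/19·s² − (1/16 + 7/19)·s + 1/16 = 0
which factors as (s − 1)·(7/19·s − 1/16) = 0, giving roots s = 1 and s = (1/16)/(7/19) = 19/112.
Mean offspring μ = 173/304 + 2·7/19 = 397/304 > 1 (supercritical), so q < 1. The extinction probability is the smaller root: q = (1/16)/(7/19) = 19/112.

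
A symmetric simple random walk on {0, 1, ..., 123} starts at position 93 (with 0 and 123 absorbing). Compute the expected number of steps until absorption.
E[τ | X_0 = 93] = 2790

Let v_k = E[τ | X_0 = k]. Boundary: v_0 = v_123 = 0. Recurrence: v_k = 1 + (v_{k-1} + v_{k+1})/2 for 1 ≤ k ≤ 122. The particular solution to v_k − (v_{k-1} + v_{k+1})/2 = 1 is v_k = −k^2. Adding homogeneous solution A + B k and matching boundaries gives v_k = k (123 − k). Substituting k = 93: v_93 = 93 · 30 = 2790.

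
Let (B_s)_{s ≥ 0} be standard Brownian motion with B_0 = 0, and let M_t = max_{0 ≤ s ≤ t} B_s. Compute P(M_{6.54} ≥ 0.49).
P(M_{6.54} ≥ 0.49) = 2·P(B_{6.54} ≥ 0.49) = 2(1 − Φ(0.49/√6.54)) ≈ 0.8481

By the reflection principle for Brownian motion, P(M_t ≥ a) = 2 · P(B_t ≥ a) for a ≥ 0. Since B_t ~ N(0, t), P(B_t ≥ 0.49) = 1 − Φ(0.49/√t) = 1 − Φ(0.49/√6.54) = 1 − Φ(0.1916). So
  P(M_{6.54} ≥ 0.49) = 2(1 − Φ(0.1916)) ≈ 0.8481.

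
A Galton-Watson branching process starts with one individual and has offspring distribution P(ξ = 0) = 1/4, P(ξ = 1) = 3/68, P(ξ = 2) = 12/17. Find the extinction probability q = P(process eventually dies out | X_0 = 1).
q = 17/48

The pgf is f(s) = 1/4 + 3/68·s + 12/17·s². The extinction probability q is the smallest fixed point of f in [0, 1]. Setting s = f(s):
  12/17·s² + (3/68 − 1)·s + 1/4 = 0
  12/17·s² − (1/4 + 12/17)·s + 1/4 = 0
which factors as (s − 1)·(12/17·s − 1/4) = 0, giving roots s = 1 and s = (1/4)/(12/17) = 17/48.
Mean offspring μ = 3/68 + 2·12/17 = 99/68 > 1 (supercritical), so q < 1. The extinction probability is the smaller root: q = (1/4)/(12/17) = 17/48.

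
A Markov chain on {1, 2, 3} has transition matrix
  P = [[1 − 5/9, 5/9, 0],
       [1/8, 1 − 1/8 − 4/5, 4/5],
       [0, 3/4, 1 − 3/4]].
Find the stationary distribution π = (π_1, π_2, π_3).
π = (27/275, 24/55, 128/275)

This is a birth-death chain on three states, which satisfies detailed balance: π_1 · P_{12} = π_2 · P_{21} and π_2 · P_{23} = π_3 · P_{32}.
From π_1 · 5/9 = π_2 · 1/8: π_2/π_1 = (5/9)/(1/8) = 40/9.
From π_2 · 4/5 = π_3 · 3/4: π_3/π_2 = (4/5)/(3/4) = 16/15.
Take π_1 proportional to 1; then unnormalized π = (1, 40/9, 128/27). Normalize by dividing by the sum 275/27:
  π = (27/275, 24/55, 128/275).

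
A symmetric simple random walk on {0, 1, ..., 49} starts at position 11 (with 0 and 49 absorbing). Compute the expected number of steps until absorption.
E[τ | X_0 = 11] = 418

Let v_k = E[τ | X_0 = k]. Boundary: v_0 = v_49 = 0. Recurrence: v_k = 1 + (v_{k-1} + v_{k+1})/2 for 1 ≤ k ≤ 48. The particular solution to v_k − (v_{k-1} + v_{k+1})/2 = 1 is v_k = −k^2. Adding homogeneous solution A + B k and matching boundaries gives v_k = k (49 − k). Substituting k = 11: v_11 = 11 · 38 = 418.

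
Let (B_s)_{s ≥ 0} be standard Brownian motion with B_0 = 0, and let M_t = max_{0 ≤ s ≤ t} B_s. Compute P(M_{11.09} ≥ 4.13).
P(M_{11.09} ≥ 4.13) = 2·P(B_{11.09} ≥ 4.13) = 2(1 − Φ(4.13/√11.09)) ≈ 0.2149

By the reflection principle for Brownian motion, P(M_t ≥ a) = 2 · P(B_t ≥ a) for a ≥ 0. Since B_t ~ N(0, t), P(B_t ≥ 4.13) = 1 − Φ(4.13/√t) = 1 − Φ(4.13/√11.09) = 1 − Φ(1.2402). So
  P(M_{11.09} ≥ 4.13) = 2(1 − Φ(1.2402)) ≈ 0.2149.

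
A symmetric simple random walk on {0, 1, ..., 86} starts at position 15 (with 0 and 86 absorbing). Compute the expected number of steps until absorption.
E[τ | X_0 = 15] = 1065

Let v_k = E[τ | X_0 = k]. Boundary: v_0 = v_86 = 0. Recurrence: v_k = 1 + (v_{k-1} + v_{k+1})/2 for 1 ≤ k ≤ 85. The particular solution to v_k − (v_{k-1} + v_{k+1})/2 = 1 is v_k = −k^2. Adding homogeneous solution A + B k and matching boundaries gives v_k = k (86 − k). Substituting k = 15: v_15 = 15 · 71 = 1065.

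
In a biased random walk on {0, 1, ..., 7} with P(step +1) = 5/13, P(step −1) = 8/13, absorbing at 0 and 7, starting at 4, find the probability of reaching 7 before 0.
P(hit 7 before 0) = (1 − (8/5)^4) / (1 − (8/5)^7) = 144625/673009

Let u_k denote P(reach 7 before 0 | start at k). Boundary: u_0 = 0, u_7 = 1. Recurrence: u_k = 5/13·u_{k+1} + 8/13·u_{k-1} for 1 ≤ k ≤ 6. Try u_k = A + B·r^k with r = q/p = (8/13)/(5/13) = 8/5. Substitution satisfies the recurrence; boundary conditions give:
  u_k = (1 − r^k) / (1 − r^N) = (1 − (8/5)^4) / (1 − (8/5)^7) = 144625/673009.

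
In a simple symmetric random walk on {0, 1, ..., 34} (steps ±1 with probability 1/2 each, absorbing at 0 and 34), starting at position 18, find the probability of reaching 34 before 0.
P(hit 34 before 0) = 18/34 = 9/17

Let u_k = P(hit 34 before 0 | start at k). Then u_0 = 0, u_34 = 1, and u_k = u_{k-1}/2 + u_{k+1}/2 for 1 ≤ k ≤ 33. This harmonic recurrence is solved by u_k = k/34, giving u_18 = 18/34 = 9/17.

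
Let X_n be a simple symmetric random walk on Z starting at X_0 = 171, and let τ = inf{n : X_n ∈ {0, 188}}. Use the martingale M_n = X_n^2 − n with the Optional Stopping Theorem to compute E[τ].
E[τ] = 2907

M_n = X_n^2 − n is a martingale (since E[X_{n+1}^2 | F_n] = X_n^2 + 1). By OST (τ has finite mean in a bounded region), E[M_τ] = E[M_0] = X_0^2 − 0 = 171^2 = 29241. Also E[M_τ] = E[X_τ^2] − E[τ]. The walk exits at 0 or 188, with P(hit 188 first) = 171/188, so E[X_τ^2] = 188^2 · 171/188 + 0 = 32148. Thus E[τ] = E[X_τ^2] − E[M_τ] = 32148 − 29241 = 2907 = 171(188 − 171) = 2907.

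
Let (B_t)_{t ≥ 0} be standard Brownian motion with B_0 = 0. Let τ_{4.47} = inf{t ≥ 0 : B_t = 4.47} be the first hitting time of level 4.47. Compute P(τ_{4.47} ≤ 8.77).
P(τ_{4.47} ≤ 8.77) = 2(1 − Φ(4.47/√8.77)) = 2(1 − Φ(1.5094)) ≈ 0.1312

By the reflection principle for standard BM, P(τ_b ≤ t) = 2 · P(B_t ≥ b). Since B_t ~ N(0, t), P(B_t ≥ 4.47) = 1 − Φ(4.47/√t) = 1 − Φ(4.47/√8.77) = 1 − Φ(1.5094) ≈ 0.06560. Doubling: P(τ_{4.47} ≤ 8.77) ≈ 2 · 0.06560 = 0.13120 ≈ 0.1312.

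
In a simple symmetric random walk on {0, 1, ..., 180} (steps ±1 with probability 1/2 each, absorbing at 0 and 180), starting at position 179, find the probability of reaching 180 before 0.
P(hit 180 before 0) = 179/180

Let u_k = P(hit 180 before 0 | start at k). Then u_0 = 0, u_180 = 1, and u_k = u_{k-1}/2 + u_{k+1}/2 for 1 ≤ k ≤ 179. This harmonic recurrence is solved by u_k = k/180, giving u_179 = 179/180.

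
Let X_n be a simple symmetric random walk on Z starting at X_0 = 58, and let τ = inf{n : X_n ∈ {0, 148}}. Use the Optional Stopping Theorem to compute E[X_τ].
E[X_τ] = 58

X_n is a martingale and τ is a bounded-mean stopping time (indeed τ is finite a.s. with bounded expectation since the walk is in a bounded region). By the OST, E[X_τ] = E[X_0] = 58. Equivalently: E[X_τ] = 148 · P(hit 148 first) + 0 · P(hit 0 first) = 148 · (58/148) = 58.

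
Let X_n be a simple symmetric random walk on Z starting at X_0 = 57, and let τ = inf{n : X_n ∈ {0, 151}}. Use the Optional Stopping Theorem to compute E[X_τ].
E[X_τ] = 57

X_n is a martingale and τ is a bounded-mean stopping time (indeed τ is finite a.s. with bounded expectation since the walk is in a bounded region). By the OST, E[X_τ] = E[X_0] = 57. Equivalently: E[X_τ] = 151 · P(hit 151 first) + 0 · P(hit 0 first) = 151 · (57/151) = 57.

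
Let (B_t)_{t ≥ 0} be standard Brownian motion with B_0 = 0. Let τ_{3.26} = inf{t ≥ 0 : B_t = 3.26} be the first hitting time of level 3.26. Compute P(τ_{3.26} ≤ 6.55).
P(τ_{3.26} ≤ 6.55) = 2(1 − Φ(3.26/√6.55)) = 2(1 − Φ(1.2738)) ≈ 0.2027

By the reflection principle for standard BM, P(τ_b ≤ t) = 2 · P(B_t ≥ b). Since B_t ~ N(0, t), P(B_t ≥ 3.26) = 1 − Φ(3.26/√t) = 1 − Φ(3.26/√6.55) = 1 − Φ(1.2738) ≈ 0.10137. Doubling: P(τ_{3.26} ≤ 6.55) ≈ 2 · 0.10137 = 0.20274 ≈ 0.2027.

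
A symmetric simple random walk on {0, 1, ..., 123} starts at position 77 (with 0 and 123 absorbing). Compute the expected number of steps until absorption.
E[τ | X_0 = 77] = 3542

Let v_k = E[τ | X_0 = k]. Boundary: v_0 = v_123 = 0. Recurrence: v_k = 1 + (v_{k-1} + v_{k+1})/2 for 1 ≤ k ≤ 122. The particular solution to v_k − (v_{k-1} + v_{k+1})/2 = 1 is v_k = −k^2. Adding homogeneous solution A + B k and matching boundaries gives v_k = k (123 − k). Substituting k = 77: v_77 = 77 · 46 = 3542.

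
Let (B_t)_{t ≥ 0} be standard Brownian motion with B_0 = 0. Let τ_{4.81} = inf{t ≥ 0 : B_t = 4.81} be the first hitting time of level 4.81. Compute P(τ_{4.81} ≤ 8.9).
P(τ_{4.81} ≤ 8.9) = 2(1 − Φ(4.81/√8.9)) = 2(1 − Φ(1.6123)) ≈ 0.1069

By the reflection principle for standard BM, P(τ_b ≤ t) = 2 · P(B_t ≥ b). Since B_t ~ N(0, t), P(B_t ≥ 4.81) = 1 − Φ(4.81/√t) = 1 − Φ(4.81/√8.9) = 1 − Φ(1.6123) ≈ 0.05345. Doubling: P(τ_{4.81} ≤ 8.9) ≈ 2 · 0.05345 = 0.10690 ≈ 0.1069.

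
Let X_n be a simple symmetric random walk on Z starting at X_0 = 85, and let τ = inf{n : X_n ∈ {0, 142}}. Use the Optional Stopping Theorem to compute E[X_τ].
E[X_τ] = 85

X_n is a martingale and τ is a bounded-mean stopping time (indeed τ is finite a.s. with bounded expectation since the walk is in a bounded region). By the OST, E[X_τ] = E[X_0] = 85. Equivalently: E[X_τ] = 142 · P(hit 142 first) + 0 · P(hit 0 first) = 142 · (85/142) = 85.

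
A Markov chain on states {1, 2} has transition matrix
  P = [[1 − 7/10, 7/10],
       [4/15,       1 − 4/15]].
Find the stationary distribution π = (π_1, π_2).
π_1 = 8/29, π_2 = 21/29

Solve πP = π with π_1 + π_2 = 1. From πP = π: π_1 · (1 − 7/10) + π_2 · 4/15 = π_1 ⇒ π_2 · 4/15 = π_1 · 7/10 ⇒ π_2/π_1 = (7/10)/(4/15) = 21/8. Together with π_1 + π_2 = 1:
  π_1 = (4/15)/(7/10 + 4/15) = (4/15)/(29/30) = 8/29,
  π_2 = (7/10)/(7/10 + 4/15) = (7/10)/(29/30) = 21/29.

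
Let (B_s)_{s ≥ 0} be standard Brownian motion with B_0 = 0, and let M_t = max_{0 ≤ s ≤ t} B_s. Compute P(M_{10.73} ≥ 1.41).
P(M_{10.73} ≥ 1.41) = 2·P(B_{10.73} ≥ 1.41) = 2(1 − Φ(1.41/√10.73)) ≈ 0.6669

By the reflection principle for Brownian motion, P(M_t ≥ a) = 2 · P(B_t ≥ a) for a ≥ 0. Since B_t ~ N(0, t), P(B_t ≥ 1.41) = 1 − Φ(1.41/√t) = 1 − Φ(1.41/√10.73) = 1 − Φ(0.4304). So
  P(M_{10.73} ≥ 1.41) = 2(1 − Φ(0.4304)) ≈ 0.6669.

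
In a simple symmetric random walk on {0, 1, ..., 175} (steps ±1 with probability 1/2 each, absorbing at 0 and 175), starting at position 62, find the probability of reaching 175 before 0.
P(hit 175 before 0) = 62/175

Let u_k = P(hit 175 before 0 | start at k). Then u_0 = 0, u_175 = 1, and u_k = u_{k-1}/2 + u_{k+1}/2 for 1 ≤ k ≤ 174. This harmonic recurrence is solved by u_k = k/175, giving u_62 = 62/175.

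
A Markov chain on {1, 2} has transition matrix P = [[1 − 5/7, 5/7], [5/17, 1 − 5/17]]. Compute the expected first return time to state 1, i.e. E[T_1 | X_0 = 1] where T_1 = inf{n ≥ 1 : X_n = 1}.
E[T_1 | X_0 = 1] = 1/π_1 = 24/7

For an irreducible recurrent Markov chain with stationary distribution π, E[T_i | X_0 = i] = 1/π_i (Kac's formula). Here π_1 = (5/17)/(5/7 + 5/17) = (5/17)/(120/119) = 7/24, so E[T_1 | X_0 = 1] = 1/π_1 = (5/7 + 5/17)/(5/17) = (120/119)/(5/17) = 24/7.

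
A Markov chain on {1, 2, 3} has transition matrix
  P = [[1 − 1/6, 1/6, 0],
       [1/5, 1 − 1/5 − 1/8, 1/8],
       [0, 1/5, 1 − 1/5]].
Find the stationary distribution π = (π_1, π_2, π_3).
π = (48/113, 40/113, 25/113)

This is a birth-death chain on three states, which satisfies detailed balance: π_1 · P_{12} = π_2 · P_{21} and π_2 · P_{23} = π_3 · P_{32}.
From π_1 · 1/6 = π_2 · 1/5: π_2/π_1 = (1/6)/(1/5) = 5/6.
From π_2 · 1/8 = π_3 · 1/5: π_3/π_2 = (1/8)/(1/5) = 5/8.
Take π_1 proportional to 1; then unnormalized π = (1, 5/6, 25/48). Normalize by dividing by the sum 113/48:
  π = (48/113, 40/113, 25/113).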